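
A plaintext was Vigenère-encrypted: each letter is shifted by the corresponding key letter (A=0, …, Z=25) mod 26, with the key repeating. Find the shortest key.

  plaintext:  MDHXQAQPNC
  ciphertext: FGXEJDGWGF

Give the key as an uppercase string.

TDQH

  i= 0: F-M = 19 → T
  i= 1: G-D =  3 → D
  i= 2: X-H = 16 → Q
  i= 3: E-X =  7 → H
  i= 4: J-Q = 19 → T
  i= 5: D-A =  3 → D
  i= 6: G-Q = 16 → Q
  i= 7: W-P =  7 → H
  i= 8: G-N = 19 → T
  i= 9: F-C =  3 → D
  shifts repeat with period 4: TDQH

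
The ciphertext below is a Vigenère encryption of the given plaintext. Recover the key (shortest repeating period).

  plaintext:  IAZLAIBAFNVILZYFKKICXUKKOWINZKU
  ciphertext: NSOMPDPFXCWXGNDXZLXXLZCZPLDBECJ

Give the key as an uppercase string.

  i= 0: N-I =  5 → F
  i= 1: S-A = 18 → S
  i= 2: O-Z = 15 → P
  i= 3: M-L =  1 → B
  i= 4: P-A = 15 → P
  i= 5: D-I = 21 → V
  i= 6: P-B = 14 → O
  i= 7: F-A =  5 → F
  i= 8: X-F = 18 → S
  i= 9: C-N = 15 → P
  i=10: W-V =  1 → B
  i=11: X-I = 15 → P
  i=12: G-L = 21 → V
  i=13: N-Z = 14 → O
  i=14: D-Y =  5 → F
  i=15: X-F = 18 → S
  i=16: Z-K = 15 → P
  i=17: L-K =  1 → B
  i=18: X-I = 15 → P
  i=19: X-C = 21 → V
  i=20: L-X = 14 → O
  i=21: Z-U =  5 → F
  i=22: C-K = 18 → S
  i=23: Z-K = 15 → P
  i=24: P-O =  1 → B
  i=25: L-W = 15 → P
  i=26: D-I = 21 → V
  i=27: B-N = 14 → O
  i=28: E-Z =  5 → F
  i=29: C-K = 18 → S
  i=30: J-U = 15 → P
  shifts repeat with period 7: FSPBPVO

FSPBPVO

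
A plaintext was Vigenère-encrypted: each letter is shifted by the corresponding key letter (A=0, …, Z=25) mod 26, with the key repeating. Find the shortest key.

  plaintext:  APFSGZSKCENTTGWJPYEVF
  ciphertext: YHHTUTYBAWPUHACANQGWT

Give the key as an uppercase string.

  i= 0: Y-A = 24 → Y
  i= 1: H-P = 18 → S
  i= 2: H-F =  2 → C
  i= 3: T-S =  1 → B
  i= 4: U-G = 14 → O
  i= 5: T-Z = 20 → U
  i= 6: Y-S =  6 → G
  i= 7: B-K = 17 → R
  i= 8: A-C = 24 → Y
  i= 9: W-E = 18 → S
  i=10: P-N =  2 → C
  i=11: U-T =  1 → B
  i=12: H-T = 14 → O
  i=13: A-G = 20 → U
  i=14: C-W =  6 → G
  i=15: A-J = 17 → R
  i=16: N-P = 24 → Y
  i=17: Q-Y = 18 → S
  i=18: G-E =  2 → C
  i=19: W-V =  1 → B
  i=20: T-F = 14 → O
  shifts repeat with period 8: YSCBOUGR

YSCBOUGR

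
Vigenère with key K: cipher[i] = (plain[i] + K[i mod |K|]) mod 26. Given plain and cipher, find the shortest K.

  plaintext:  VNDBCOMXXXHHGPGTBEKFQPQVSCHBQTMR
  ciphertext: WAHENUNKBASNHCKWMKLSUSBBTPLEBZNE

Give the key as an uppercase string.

  i= 0: W-V =  1 → B
  i= 1: A-N = 13 → N
  i= 2: H-D =  4 → E
  i= 3: E-B =  3 → D
  i= 4: N-C = 11 → L
  i= 5: U-O =  6 → G
  i= 6: N-M =  1 → B
  i= 7: K-X = 13 → N
  i= 8: B-X =  4 → E
  i= 9: A-X =  3 → D
  i=10: S-H = 11 → L
  i=11: N-H =  6 → G
  i=12: H-G =  1 → B
  i=13: C-P = 13 → N
  i=14: K-G =  4 → E
  i=15: W-T =  3 → D
  i=16: M-B = 11 → L
  i=17: K-E =  6 → G
  i=18: L-K =  1 → B
  i=19: S-F = 13 → N
  i=20: U-Q =  4 → E
  i=21: S-P =  3 → D
  i=22: B-Q = 11 → L
  i=23: B-V =  6 → G
  i=24: T-S =  1 → B
  i=25: P-C = 13 → N
  i=26: L-H =  4 → E
  i=27: E-B =  3 → D
  i=28: B-Q = 11 → L
  i=29: Z-T =  6 → G
  i=30: N-M =  1 → B
  i=31: E-R = 13 → N
  shifts repeat with period 6: BNEDLG

BNEDLG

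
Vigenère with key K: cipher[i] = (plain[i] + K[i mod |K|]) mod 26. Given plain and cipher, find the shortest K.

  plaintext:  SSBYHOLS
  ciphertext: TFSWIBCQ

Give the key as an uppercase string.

BNRY

  i= 0: T-S =  1 → B
  i= 1: F-S = 13 → N
  i= 2: S-B = 17 → R
  i= 3: W-Y = 24 → Y
  i= 4: I-H =  1 → B
  i= 5: B-O = 13 → N
  i= 6: C-L = 17 → R
  i= 7: Q-S = 24 → Y
  shifts repeat with period 4: BNRY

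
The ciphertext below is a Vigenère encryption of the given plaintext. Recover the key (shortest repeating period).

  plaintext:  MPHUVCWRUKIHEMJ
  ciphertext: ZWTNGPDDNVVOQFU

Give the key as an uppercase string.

  i= 0: Z-M = 13 → N
  i= 1: W-P =  7 → H
  i= 2: T-H = 12 → M
  i= 3: N-U = 19 → T
  i= 4: G-V = 11 → L
  i= 5: P-C = 13 → N
  i= 6: D-W =  7 → H
  i= 7: D-R = 12 → M
  i= 8: N-U = 19 → T
  i= 9: V-K = 11 → L
  i=10: V-I = 13 → N
  i=11: O-H =  7 → H
  i=12: Q-E = 12 → M
  i=13: F-M = 19 → T
  i=14: U-J = 11 → L
  shifts repeat with period 5: NHMTL

NHMTL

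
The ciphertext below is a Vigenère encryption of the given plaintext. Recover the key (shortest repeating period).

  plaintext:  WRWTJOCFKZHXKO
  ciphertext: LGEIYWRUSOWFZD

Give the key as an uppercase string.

PPI

  i= 0: L-W = 15 → P
  i= 1: G-R = 15 → P
  i= 2: E-W =  8 → I
  i= 3: I-T = 15 → P
  i= 4: Y-J = 15 → P
  i= 5: W-O =  8 → I
  i= 6: R-C = 15 → P
  i= 7: U-F = 15 → P
  i= 8: S-K =  8 → I
  i= 9: O-Z = 15 → P
  i=10: W-H = 15 → P
  i=11: F-X =  8 → I
  i=12: Z-K = 15 → P
  i=13: D-O = 15 → P
  shifts repeat with period 3: PPI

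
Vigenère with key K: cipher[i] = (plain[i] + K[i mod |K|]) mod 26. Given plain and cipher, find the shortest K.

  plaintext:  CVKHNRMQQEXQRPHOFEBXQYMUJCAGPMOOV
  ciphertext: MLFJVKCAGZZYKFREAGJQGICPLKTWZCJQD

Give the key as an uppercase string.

KQVCITQ

  i= 0: M-C = 10 → K
  i= 1: L-V = 16 → Q
  i= 2: F-K = 21 → V
  i= 3: J-H =  2 → C
  i= 4: V-N =  8 → I
  i= 5: K-R = 19 → T
  i= 6: C-M = 16 → Q
  i= 7: A-Q = 10 → K
  i= 8: G-Q = 16 → Q
  i= 9: Z-E = 21 → V
  i=10: Z-X =  2 → C
  i=11: Y-Q =  8 → I
  i=12: K-R = 19 → T
  i=13: F-P = 16 → Q
  i=14: R-H = 10 → K
  i=15: E-O = 16 → Q
  i=16: A-F = 21 → V
  i=17: G-E =  2 → C
  i=18: J-B =  8 → I
  i=19: Q-X = 19 → T
  i=20: G-Q = 16 → Q
  i=21: I-Y = 10 → K
  i=22: C-M = 16 → Q
  i=23: P-U = 21 → V
  i=24: L-J =  2 → C
  i=25: K-C =  8 → I
  i=26: T-A = 19 → T
  i=27: W-G = 16 → Q
  i=28: Z-P = 10 → K
  i=29: C-M = 16 → Q
  i=30: J-O = 21 → V
  i=31: Q-O =  2 → C
  i=32: D-V =  8 → I
  shifts repeat with period 7: KQVCITQ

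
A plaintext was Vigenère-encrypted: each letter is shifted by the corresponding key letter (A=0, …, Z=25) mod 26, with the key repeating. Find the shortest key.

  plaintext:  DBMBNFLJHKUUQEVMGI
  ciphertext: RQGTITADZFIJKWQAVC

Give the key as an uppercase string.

OPUSV

  i= 0: R-D = 14 → O
  i= 1: Q-B = 15 → P
  i= 2: G-M = 20 → U
  i= 3: T-B = 18 → S
  i= 4: I-N = 21 → V
  i= 5: T-F = 14 → O
  i= 6: A-L = 15 → P
  i= 7: D-J = 20 → U
  i= 8: Z-H = 18 → S
  i= 9: F-K = 21 → V
  i=10: I-U = 14 → O
  i=11: J-U = 15 → P
  i=12: K-Q = 20 → U
  i=13: W-E = 18 → S
  i=14: Q-V = 21 → V
  i=15: A-M = 14 → O
  i=16: V-G = 15 → P
  i=17: C-I = 20 → U
  shifts repeat with period 5: OPUSV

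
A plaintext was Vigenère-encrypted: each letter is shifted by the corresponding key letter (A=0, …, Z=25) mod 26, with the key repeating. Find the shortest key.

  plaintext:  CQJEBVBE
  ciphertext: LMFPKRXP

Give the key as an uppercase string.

  i= 0: L-C =  9 → J
  i= 1: M-Q = 22 → W
  i= 2: F-J = 22 → W
  i= 3: P-E = 11 → L
  i= 4: K-B =  9 → J
  i= 5: R-V = 22 → W
  i= 6: X-B = 22 → W
  i= 7: P-E = 11 → L
  shifts repeat with period 4: JWWL

JWWL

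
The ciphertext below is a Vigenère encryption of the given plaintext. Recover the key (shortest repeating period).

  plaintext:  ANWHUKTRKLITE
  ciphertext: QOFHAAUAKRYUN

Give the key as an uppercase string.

QBJAG

  i= 0: Q-A = 16 → Q
  i= 1: O-N =  1 → B
  i= 2: F-W =  9 → J
  i= 3: H-H =  0 → A
  i= 4: A-U =  6 → G
  i= 5: A-K = 16 → Q
  i= 6: U-T =  1 → B
  i= 7: A-R =  9 → J
  i= 8: K-K =  0 → A
  i= 9: R-L =  6 → G
  i=10: Y-I = 16 → Q
  i=11: U-T =  1 → B
  i=12: N-E =  9 → J
  shifts repeat with period 5: QBJAG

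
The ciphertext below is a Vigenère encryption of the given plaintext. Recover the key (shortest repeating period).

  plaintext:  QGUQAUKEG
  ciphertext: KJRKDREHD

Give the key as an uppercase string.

UDX

  i= 0: K-Q = 20 → U
  i= 1: J-G =  3 → D
  i= 2: R-U = 23 → X
  i= 3: K-Q = 20 → U
  i= 4: D-A =  3 → D
  i= 5: R-U = 23 → X
  i= 6: E-K = 20 → U
  i= 7: H-E =  3 → D
  i= 8: D-G = 23 → X
  shifts repeat with period 3: UDX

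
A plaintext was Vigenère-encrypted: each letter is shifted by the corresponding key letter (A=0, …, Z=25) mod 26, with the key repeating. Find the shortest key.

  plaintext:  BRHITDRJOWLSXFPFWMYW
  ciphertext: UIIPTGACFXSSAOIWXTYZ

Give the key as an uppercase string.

TRBHADJ

  i= 0: U-B = 19 → T
  i= 1: I-R = 17 → R
  i= 2: I-H =  1 → B
  i= 3: P-I =  7 → H
  i= 4: T-T =  0 → A
  i= 5: G-D =  3 → D
  i= 6: A-R =  9 → J
  i= 7: C-J = 19 → T
  i= 8: F-O = 17 → R
  i= 9: X-W =  1 → B
  i=10: S-L =  7 → H
  i=11: S-S =  0 → A
  i=12: A-X =  3 → D
  i=13: O-F =  9 → J
  i=14: I-P = 19 → T
  i=15: W-F = 17 → R
  i=16: X-W =  1 → B
  i=17: T-M =  7 → H
  i=18: Y-Y =  0 → A
  i=19: Z-W =  3 → D
  shifts repeat with period 7: TRBHADJ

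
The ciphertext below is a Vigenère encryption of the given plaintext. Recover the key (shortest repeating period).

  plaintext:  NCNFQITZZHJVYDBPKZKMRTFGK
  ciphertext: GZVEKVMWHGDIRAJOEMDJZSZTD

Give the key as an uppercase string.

TXIZUN

  i= 0: G-N = 19 → T
  i= 1: Z-C = 23 → X
  i= 2: V-N =  8 → I
  i= 3: E-F = 25 → Z
  i= 4: K-Q = 20 → U
  i= 5: V-I = 13 → N
  i= 6: M-T = 19 → T
  i= 7: W-Z = 23 → X
  i= 8: H-Z =  8 → I
  i= 9: G-H = 25 → Z
  i=10: D-J = 20 → U
  i=11: I-V = 13 → N
  i=12: R-Y = 19 → T
  i=13: A-D = 23 → X
  i=14: J-B =  8 → I
  i=15: O-P = 25 → Z
  i=16: E-K = 20 → U
  i=17: M-Z = 13 → N
  i=18: D-K = 19 → T
  i=19: J-M = 23 → X
  i=20: Z-R =  8 → I
  i=21: S-T = 25 → Z
  i=22: Z-F = 20 → U
  i=23: T-G = 13 → N
  i=24: D-K = 19 → T
  shifts repeat with period 6: TXIZUN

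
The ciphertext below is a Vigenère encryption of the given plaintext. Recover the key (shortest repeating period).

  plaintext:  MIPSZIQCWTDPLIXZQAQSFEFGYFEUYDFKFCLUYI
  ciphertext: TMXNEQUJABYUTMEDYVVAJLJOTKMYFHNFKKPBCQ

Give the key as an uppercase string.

HEIVFIE

  i= 0: T-M =  7 → H
  i= 1: M-I =  4 → E
  i= 2: X-P =  8 → I
  i= 3: N-S = 21 → V
  i= 4: E-Z =  5 → F
  i= 5: Q-I =  8 → I
  i= 6: U-Q =  4 → E
  i= 7: J-C =  7 → H
  i= 8: A-W =  4 → E
  i= 9: B-T =  8 → I
  i=10: Y-D = 21 → V
  i=11: U-P =  5 → F
  i=12: T-L =  8 → I
  i=13: M-I =  4 → E
  i=14: E-X =  7 → H
  i=15: D-Z =  4 → E
  i=16: Y-Q =  8 → I
  i=17: V-A = 21 → V
  i=18: V-Q =  5 → F
  i=19: A-S =  8 → I
  i=20: J-F =  4 → E
  i=21: L-E =  7 → H
  i=22: J-F =  4 → E
  i=23: O-G =  8 → I
  i=24: T-Y = 21 → V
  i=25: K-F =  5 → F
  i=26: M-E =  8 → I
  i=27: Y-U =  4 → E
  i=28: F-Y =  7 → H
  i=29: H-D =  4 → E
  i=30: N-F =  8 → I
  i=31: F-K = 21 → V
  i=32: K-F =  5 → F
  i=33: K-C =  8 → I
  i=34: P-L =  4 → E
  i=35: B-U =  7 → H
  i=36: C-Y =  4 → E
  i=37: Q-I =  8 → I
  shifts repeat with period 7: HEIVFIE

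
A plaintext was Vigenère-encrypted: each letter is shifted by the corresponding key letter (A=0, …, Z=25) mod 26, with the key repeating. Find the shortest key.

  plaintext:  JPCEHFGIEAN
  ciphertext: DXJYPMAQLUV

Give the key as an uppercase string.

  i= 0: D-J = 20 → U
  i= 1: X-P =  8 → I
  i= 2: J-C =  7 → H
  i= 3: Y-E = 20 → U
  i= 4: P-H =  8 → I
  i= 5: M-F =  7 → H
  i= 6: A-G = 20 → U
  i= 7: Q-I =  8 → I
  i= 8: L-E =  7 → H
  i= 9: U-A = 20 → U
  i=10: V-N =  8 → I
  shifts repeat with period 3: UIH

UIH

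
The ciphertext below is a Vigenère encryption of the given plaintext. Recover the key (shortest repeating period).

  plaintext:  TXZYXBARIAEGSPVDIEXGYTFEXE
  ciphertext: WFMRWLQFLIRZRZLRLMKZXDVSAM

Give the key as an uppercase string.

  i= 0: W-T =  3 → D
  i= 1: F-X =  8 → I
  i= 2: M-Z = 13 → N
  i= 3: R-Y = 19 → T
  i= 4: W-X = 25 → Z
  i= 5: L-B = 10 → K
  i= 6: Q-A = 16 → Q
  i= 7: F-R = 14 → O
  i= 8: L-I =  3 → D
  i= 9: I-A =  8 → I
  i=10: R-E = 13 → N
  i=11: Z-G = 19 → T
  i=12: R-S = 25 → Z
  i=13: Z-P = 10 → K
  i=14: L-V = 16 → Q
  i=15: R-D = 14 → O
  i=16: L-I =  3 → D
  i=17: M-E =  8 → I
  i=18: K-X = 13 → N
  i=19: Z-G = 19 → T
  i=20: X-Y = 25 → Z
  i=21: D-T = 10 → K
  i=22: V-F = 16 → Q
  i=23: S-E = 14 → O
  i=24: A-X =  3 → D
  i=25: M-E =  8 → I
  shifts repeat with period 8: DINTZKQO

DINTZKQO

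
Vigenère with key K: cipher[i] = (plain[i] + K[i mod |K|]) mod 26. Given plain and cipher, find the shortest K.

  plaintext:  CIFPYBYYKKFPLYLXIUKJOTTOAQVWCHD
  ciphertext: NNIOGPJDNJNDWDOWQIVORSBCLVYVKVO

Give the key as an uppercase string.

LFDZIO

  i= 0: N-C = 11 → L
  i= 1: N-I =  5 → F
  i= 2: I-F =  3 → D
  i= 3: O-P = 25 → Z
  i= 4: G-Y =  8 → I
  i= 5: P-B = 14 → O
  i= 6: J-Y = 11 → L
  i= 7: D-Y =  5 → F
  i= 8: N-K =  3 → D
  i= 9: J-K = 25 → Z
  i=10: N-F =  8 → I
  i=11: D-P = 14 → O
  i=12: W-L = 11 → L
  i=13: D-Y =  5 → F
  i=14: O-L =  3 → D
  i=15: W-X = 25 → Z
  i=16: Q-I =  8 → I
  i=17: I-U = 14 → O
  i=18: V-K = 11 → L
  i=19: O-J =  5 → F
  i=20: R-O =  3 → D
  i=21: S-T = 25 → Z
  i=22: B-T =  8 → I
  i=23: C-O = 14 → O
  i=24: L-A = 11 → L
  i=25: V-Q =  5 → F
  i=26: Y-V =  3 → D
  i=27: V-W = 25 → Z
  i=28: K-C =  8 → I
  i=29: V-H = 14 → O
  i=30: O-D = 11 → L
  shifts repeat with period 6: LFDZIO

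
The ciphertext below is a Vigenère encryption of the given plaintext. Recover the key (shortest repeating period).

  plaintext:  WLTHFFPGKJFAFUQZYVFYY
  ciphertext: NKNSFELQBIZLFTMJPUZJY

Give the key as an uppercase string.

  i= 0: N-W = 17 → R
  i= 1: K-L = 25 → Z
  i= 2: N-T = 20 → U
  i= 3: S-H = 11 → L
  i= 4: F-F =  0 → A
  i= 5: E-F = 25 → Z
  i= 6: L-P = 22 → W
  i= 7: Q-G = 10 → K
  i= 8: B-K = 17 → R
  i= 9: I-J = 25 → Z
  i=10: Z-F = 20 → U
  i=11: L-A = 11 → L
  i=12: F-F =  0 → A
  i=13: T-U = 25 → Z
  i=14: M-Q = 22 → W
  i=15: J-Z = 10 → K
  i=16: P-Y = 17 → R
  i=17: U-V = 25 → Z
  i=18: Z-F = 20 → U
  i=19: J-Y = 11 → L
  i=20: Y-Y =  0 → A
  shifts repeat with period 8: RZULAZWK

RZULAZWK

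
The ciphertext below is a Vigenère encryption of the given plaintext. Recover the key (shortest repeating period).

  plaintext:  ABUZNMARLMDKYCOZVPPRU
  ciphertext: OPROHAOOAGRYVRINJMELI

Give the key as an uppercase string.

  i= 0: O-A = 14 → O
  i= 1: P-B = 14 → O
  i= 2: R-U = 23 → X
  i= 3: O-Z = 15 → P
  i= 4: H-N = 20 → U
  i= 5: A-M = 14 → O
  i= 6: O-A = 14 → O
  i= 7: O-R = 23 → X
  i= 8: A-L = 15 → P
  i= 9: G-M = 20 → U
  i=10: R-D = 14 → O
  i=11: Y-K = 14 → O
  i=12: V-Y = 23 → X
  i=13: R-C = 15 → P
  i=14: I-O = 20 → U
  i=15: N-Z = 14 → O
  i=16: J-V = 14 → O
  i=17: M-P = 23 → X
  i=18: E-P = 15 → P
  i=19: L-R = 20 → U
  i=20: I-U = 14 → O
  shifts repeat with period 5: OOXPU

OOXPU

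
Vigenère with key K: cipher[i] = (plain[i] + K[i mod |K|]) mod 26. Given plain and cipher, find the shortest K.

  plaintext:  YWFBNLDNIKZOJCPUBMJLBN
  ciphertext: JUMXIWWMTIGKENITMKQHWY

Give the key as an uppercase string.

  i= 0: J-Y = 11 → L
  i= 1: U-W = 24 → Y
  i= 2: M-F =  7 → H
  i= 3: X-B = 22 → W
  i= 4: I-N = 21 → V
  i= 5: W-L = 11 → L
  i= 6: W-D = 19 → T
  i= 7: M-N = 25 → Z
  i= 8: T-I = 11 → L
  i= 9: I-K = 24 → Y
  i=10: G-Z =  7 → H
  i=11: K-O = 22 → W
  i=12: E-J = 21 → V
  i=13: N-C = 11 → L
  i=14: I-P = 19 → T
  i=15: T-U = 25 → Z
  i=16: M-B = 11 → L
  i=17: K-M = 24 → Y
  i=18: Q-J =  7 → H
  i=19: H-L = 22 → W
  i=20: W-B = 21 → V
  i=21: Y-N = 11 → L
  shifts repeat with period 8: LYHWVLTZ

LYHWVLTZ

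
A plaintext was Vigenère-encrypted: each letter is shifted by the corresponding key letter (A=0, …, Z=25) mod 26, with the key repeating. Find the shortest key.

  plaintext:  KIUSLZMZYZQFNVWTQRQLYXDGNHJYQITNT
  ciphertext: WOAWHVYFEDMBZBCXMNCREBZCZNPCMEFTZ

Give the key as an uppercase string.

  i= 0: W-K = 12 → M
  i= 1: O-I =  6 → G
  i= 2: A-U =  6 → G
  i= 3: W-S =  4 → E
  i= 4: H-L = 22 → W
  i= 5: V-Z = 22 → W
  i= 6: Y-M = 12 → M
  i= 7: F-Z =  6 → G
  i= 8: E-Y =  6 → G
  i= 9: D-Z =  4 → E
  i=10: M-Q = 22 → W
  i=11: B-F = 22 → W
  i=12: Z-N = 12 → M
  i=13: B-V =  6 → G
  i=14: C-W =  6 → G
  i=15: X-T =  4 → E
  i=16: M-Q = 22 → W
  i=17: N-R = 22 → W
  i=18: C-Q = 12 → M
  i=19: R-L =  6 → G
  i=20: E-Y =  6 → G
  i=21: B-X =  4 → E
  i=22: Z-D = 22 → W
  i=23: C-G = 22 → W
  i=24: Z-N = 12 → M
  i=25: N-H =  6 → G
  i=26: P-J =  6 → G
  i=27: C-Y =  4 → E
  i=28: M-Q = 22 → W
  i=29: E-I = 22 → W
  i=30: F-T = 12 → M
  i=31: T-N =  6 → G
  i=32: Z-T =  6 → G
  shifts repeat with period 6: MGGEWW

MGGEWW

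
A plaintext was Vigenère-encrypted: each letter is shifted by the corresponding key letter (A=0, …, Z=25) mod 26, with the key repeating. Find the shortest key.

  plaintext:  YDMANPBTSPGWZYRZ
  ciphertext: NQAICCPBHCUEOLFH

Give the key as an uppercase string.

PNOI

  i= 0: N-Y = 15 → P
  i= 1: Q-D = 13 → N
  i= 2: A-M = 14 → O
  i= 3: I-A =  8 → I
  i= 4: C-N = 15 → P
  i= 5: C-P = 13 → N
  i= 6: P-B = 14 → O
  i= 7: B-T =  8 → I
  i= 8: H-S = 15 → P
  i= 9: C-P = 13 → N
  i=10: U-G = 14 → O
  i=11: E-W =  8 → I
  i=12: O-Z = 15 → P
  i=13: L-Y = 13 → N
  i=14: F-R = 14 → O
  i=15: H-Z =  8 → I
  shifts repeat with period 4: PNOI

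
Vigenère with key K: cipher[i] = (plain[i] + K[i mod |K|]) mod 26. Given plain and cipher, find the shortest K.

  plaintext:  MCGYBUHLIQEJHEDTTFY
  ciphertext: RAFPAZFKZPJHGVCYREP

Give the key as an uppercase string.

  i= 0: R-M =  5 → F
  i= 1: A-C = 24 → Y
  i= 2: F-G = 25 → Z
  i= 3: P-Y = 17 → R
  i= 4: A-B = 25 → Z
  i= 5: Z-U =  5 → F
  i= 6: F-H = 24 → Y
  i= 7: K-L = 25 → Z
  i= 8: Z-I = 17 → R
  i= 9: P-Q = 25 → Z
  i=10: J-E =  5 → F
  i=11: H-J = 24 → Y
  i=12: G-H = 25 → Z
  i=13: V-E = 17 → R
  i=14: C-D = 25 → Z
  i=15: Y-T =  5 → F
  i=16: R-T = 24 → Y
  i=17: E-F = 25 → Z
  i=18: P-Y = 17 → R
  shifts repeat with period 5: FYZRZ

FYZRZ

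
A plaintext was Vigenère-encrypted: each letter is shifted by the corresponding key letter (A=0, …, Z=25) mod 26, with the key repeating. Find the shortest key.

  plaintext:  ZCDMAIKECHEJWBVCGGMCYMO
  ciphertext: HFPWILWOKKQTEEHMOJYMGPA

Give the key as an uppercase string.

  i= 0: H-Z =  8 → I
  i= 1: F-C =  3 → D
  i= 2: P-D = 12 → M
  i= 3: W-M = 10 → K
  i= 4: I-A =  8 → I
  i= 5: L-I =  3 → D
  i= 6: W-K = 12 → M
  i= 7: O-E = 10 → K
  i= 8: K-C =  8 → I
  i= 9: K-H =  3 → D
  i=10: Q-E = 12 → M
  i=11: T-J = 10 → K
  i=12: E-W =  8 → I
  i=13: E-B =  3 → D
  i=14: H-V = 12 → M
  i=15: M-C = 10 → K
  i=16: O-G =  8 → I
  i=17: J-G =  3 → D
  i=18: Y-M = 12 → M
  i=19: M-C = 10 → K
  i=20: G-Y =  8 → I
  i=21: P-M =  3 → D
  i=22: A-O = 12 → M
  shifts repeat with period 4: IDMK

IDMK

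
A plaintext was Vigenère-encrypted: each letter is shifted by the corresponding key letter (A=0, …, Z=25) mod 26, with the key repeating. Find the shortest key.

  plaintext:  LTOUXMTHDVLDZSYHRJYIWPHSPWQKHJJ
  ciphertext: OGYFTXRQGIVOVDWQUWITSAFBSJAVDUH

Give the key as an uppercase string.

DNKLWLYJ

  i= 0: O-L =  3 → D
  i= 1: G-T = 13 → N
  i= 2: Y-O = 10 → K
  i= 3: F-U = 11 → L
  i= 4: T-X = 22 → W
  i= 5: X-M = 11 → L
  i= 6: R-T = 24 → Y
  i= 7: Q-H =  9 → J
  i= 8: G-D =  3 → D
  i= 9: I-V = 13 → N
  i=10: V-L = 10 → K
  i=11: O-D = 11 → L
  i=12: V-Z = 22 → W
  i=13: D-S = 11 → L
  i=14: W-Y = 24 → Y
  i=15: Q-H =  9 → J
  i=16: U-R =  3 → D
  i=17: W-J = 13 → N
  i=18: I-Y = 10 → K
  i=19: T-I = 11 → L
  i=20: S-W = 22 → W
  i=21: A-P = 11 → L
  i=22: F-H = 24 → Y
  i=23: B-S =  9 → J
  i=24: S-P =  3 → D
  i=25: J-W = 13 → N
  i=26: A-Q = 10 → K
  i=27: V-K = 11 → L
  i=28: D-H = 22 → W
  i=29: U-J = 11 → L
  i=30: H-J = 24 → Y
  shifts repeat with period 8: DNKLWLYJ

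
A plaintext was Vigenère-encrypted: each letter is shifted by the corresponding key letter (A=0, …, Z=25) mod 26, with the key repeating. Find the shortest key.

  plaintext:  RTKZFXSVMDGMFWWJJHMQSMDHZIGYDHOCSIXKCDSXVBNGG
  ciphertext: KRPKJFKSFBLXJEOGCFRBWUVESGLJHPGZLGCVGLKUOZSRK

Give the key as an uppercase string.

TYFLEISX

  i= 0: K-R = 19 → T
  i= 1: R-T = 24 → Y
  i= 2: P-K =  5 → F
  i= 3: K-Z = 11 → L
  i= 4: J-F =  4 → E
  i= 5: F-X =  8 → I
  i= 6: K-S = 18 → S
  i= 7: S-V = 23 → X
  i= 8: F-M = 19 → T
  i= 9: B-D = 24 → Y
  i=10: L-G =  5 → F
  i=11: X-M = 11 → L
  i=12: J-F =  4 → E
  i=13: E-W =  8 → I
  i=14: O-W = 18 → S
  i=15: G-J = 23 → X
  i=16: C-J = 19 → T
  i=17: F-H = 24 → Y
  i=18: R-M =  5 → F
  i=19: B-Q = 11 → L
  i=20: W-S =  4 → E
  i=21: U-M =  8 → I
  i=22: V-D = 18 → S
  i=23: E-H = 23 → X
  i=24: S-Z = 19 → T
  i=25: G-I = 24 → Y
  i=26: L-G =  5 → F
  i=27: J-Y = 11 → L
  i=28: H-D =  4 → E
  i=29: P-H =  8 → I
  i=30: G-O = 18 → S
  i=31: Z-C = 23 → X
  i=32: L-S = 19 → T
  i=33: G-I = 24 → Y
  i=34: C-X =  5 → F
  i=35: V-K = 11 → L
  i=36: G-C =  4 → E
  i=37: L-D =  8 → I
  i=38: K-S = 18 → S
  i=39: U-X = 23 → X
  i=40: O-V = 19 → T
  i=41: Z-B = 24 → Y
  i=42: S-N =  5 → F
  i=43: R-G = 11 → L
  i=44: K-G =  4 → E
  shifts repeat with period 8: TYFLEISX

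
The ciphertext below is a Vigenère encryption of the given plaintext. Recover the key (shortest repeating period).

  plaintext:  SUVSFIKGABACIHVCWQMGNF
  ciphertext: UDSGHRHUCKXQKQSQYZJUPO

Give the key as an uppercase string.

CJXO

  i= 0: U-S =  2 → C
  i= 1: D-U =  9 → J
  i= 2: S-V = 23 → X
  i= 3: G-S = 14 → O
  i= 4: H-F =  2 → C
  i= 5: R-I =  9 → J
  i= 6: H-K = 23 → X
  i= 7: U-G = 14 → O
  i= 8: C-A =  2 → C
  i= 9: K-B =  9 → J
  i=10: X-A = 23 → X
  i=11: Q-C = 14 → O
  i=12: K-I =  2 → C
  i=13: Q-H =  9 → J
  i=14: S-V = 23 → X
  i=15: Q-C = 14 → O
  i=16: Y-W =  2 → C
  i=17: Z-Q =  9 → J
  i=18: J-M = 23 → X
  i=19: U-G = 14 → O
  i=20: P-N =  2 → C
  i=21: O-F =  9 → J
  shifts repeat with period 4: CJXO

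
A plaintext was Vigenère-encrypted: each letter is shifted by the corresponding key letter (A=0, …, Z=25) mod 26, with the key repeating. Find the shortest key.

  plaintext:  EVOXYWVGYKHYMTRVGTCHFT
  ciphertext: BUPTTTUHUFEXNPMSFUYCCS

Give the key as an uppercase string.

XZBWV

  i= 0: B-E = 23 → X
  i= 1: U-V = 25 → Z
  i= 2: P-O =  1 → B
  i= 3: T-X = 22 → W
  i= 4: T-Y = 21 → V
  i= 5: T-W = 23 → X
  i= 6: U-V = 25 → Z
  i= 7: H-G =  1 → B
  i= 8: U-Y = 22 → W
  i= 9: F-K = 21 → V
  i=10: E-H = 23 → X
  i=11: X-Y = 25 → Z
  i=12: N-M =  1 → B
  i=13: P-T = 22 → W
  i=14: M-R = 21 → V
  i=15: S-V = 23 → X
  i=16: F-G = 25 → Z
  i=17: U-T =  1 → B
  i=18: Y-C = 22 → W
  i=19: C-H = 21 → V
  i=20: C-F = 23 → X
  i=21: S-T = 25 → Z
  shifts repeat with period 5: XZBWV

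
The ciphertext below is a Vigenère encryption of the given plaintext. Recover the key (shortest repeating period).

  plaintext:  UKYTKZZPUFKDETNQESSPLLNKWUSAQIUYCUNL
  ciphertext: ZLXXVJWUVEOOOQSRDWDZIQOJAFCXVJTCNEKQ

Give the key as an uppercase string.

  i= 0: Z-U =  5 → F
  i= 1: L-K =  1 → B
  i= 2: X-Y = 25 → Z
  i= 3: X-T =  4 → E
  i= 4: V-K = 11 → L
  i= 5: J-Z = 10 → K
  i= 6: W-Z = 23 → X
  i= 7: U-P =  5 → F
  i= 8: V-U =  1 → B
  i= 9: E-F = 25 → Z
  i=10: O-K =  4 → E
  i=11: O-D = 11 → L
  i=12: O-E = 10 → K
  i=13: Q-T = 23 → X
  i=14: S-N =  5 → F
  i=15: R-Q =  1 → B
  i=16: D-E = 25 → Z
  i=17: W-S =  4 → E
  i=18: D-S = 11 → L
  i=19: Z-P = 10 → K
  i=20: I-L = 23 → X
  i=21: Q-L =  5 → F
  i=22: O-N =  1 → B
  i=23: J-K = 25 → Z
  i=24: A-W =  4 → E
  i=25: F-U = 11 → L
  i=26: C-S = 10 → K
  i=27: X-A = 23 → X
  i=28: V-Q =  5 → F
  i=29: J-I =  1 → B
  i=30: T-U = 25 → Z
  i=31: C-Y =  4 → E
  i=32: N-C = 11 → L
  i=33: E-U = 10 → K
  i=34: K-N = 23 → X
  i=35: Q-L =  5 → F
  shifts repeat with period 7: FBZELKX

FBZELKX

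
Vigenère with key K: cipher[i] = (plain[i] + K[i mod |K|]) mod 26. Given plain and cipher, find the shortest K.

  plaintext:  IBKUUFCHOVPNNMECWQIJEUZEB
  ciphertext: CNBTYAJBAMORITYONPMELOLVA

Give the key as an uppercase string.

UMRZEVH

  i= 0: C-I = 20 → U
  i= 1: N-B = 12 → M
  i= 2: B-K = 17 → R
  i= 3: T-U = 25 → Z
  i= 4: Y-U =  4 → E
  i= 5: A-F = 21 → V
  i= 6: J-C =  7 → H
  i= 7: B-H = 20 → U
  i= 8: A-O = 12 → M
  i= 9: M-V = 17 → R
  i=10: O-P = 25 → Z
  i=11: R-N =  4 → E
  i=12: I-N = 21 → V
  i=13: T-M =  7 → H
  i=14: Y-E = 20 → U
  i=15: O-C = 12 → M
  i=16: N-W = 17 → R
  i=17: P-Q = 25 → Z
  i=18: M-I =  4 → E
  i=19: E-J = 21 → V
  i=20: L-E =  7 → H
  i=21: O-U = 20 → U
  i=22: L-Z = 12 → M
  i=23: V-E = 17 → R
  i=24: A-B = 25 → Z
  shifts repeat with period 7: UMRZEVH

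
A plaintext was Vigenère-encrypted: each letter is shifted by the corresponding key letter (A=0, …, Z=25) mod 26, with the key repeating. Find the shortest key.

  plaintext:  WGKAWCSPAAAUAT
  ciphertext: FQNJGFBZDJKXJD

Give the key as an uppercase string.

JKD

  i= 0: F-W =  9 → J
  i= 1: Q-G = 10 → K
  i= 2: N-K =  3 → D
  i= 3: J-A =  9 → J
  i= 4: G-W = 10 → K
  i= 5: F-C =  3 → D
  i= 6: B-S =  9 → J
  i= 7: Z-P = 10 → K
  i= 8: D-A =  3 → D
  i= 9: J-A =  9 → J
  i=10: K-A = 10 → K
  i=11: X-U =  3 → D
  i=12: J-A =  9 → J
  i=13: D-T = 10 → K
  shifts repeat with period 3: JKD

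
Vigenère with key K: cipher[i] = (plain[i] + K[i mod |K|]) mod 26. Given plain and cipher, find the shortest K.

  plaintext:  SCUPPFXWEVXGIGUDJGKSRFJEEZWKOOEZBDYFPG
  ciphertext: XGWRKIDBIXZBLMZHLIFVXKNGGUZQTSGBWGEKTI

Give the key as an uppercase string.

  i= 0: X-S =  5 → F
  i= 1: G-C =  4 → E
  i= 2: W-U =  2 → C
  i= 3: R-P =  2 → C
  i= 4: K-P = 21 → V
  i= 5: I-F =  3 → D
  i= 6: D-X =  6 → G
  i= 7: B-W =  5 → F
  i= 8: I-E =  4 → E
  i= 9: X-V =  2 → C
  i=10: Z-X =  2 → C
  i=11: B-G = 21 → V
  i=12: L-I =  3 → D
  i=13: M-G =  6 → G
  i=14: Z-U =  5 → F
  i=15: H-D =  4 → E
  i=16: L-J =  2 → C
  i=17: I-G =  2 → C
  i=18: F-K = 21 → V
  i=19: V-S =  3 → D
  i=20: X-R =  6 → G
  i=21: K-F =  5 → F
  i=22: N-J =  4 → E
  i=23: G-E =  2 → C
  i=24: G-E =  2 → C
  i=25: U-Z = 21 → V
  i=26: Z-W =  3 → D
  i=27: Q-K =  6 → G
  i=28: T-O =  5 → F
  i=29: S-O =  4 → E
  i=30: G-E =  2 → C
  i=31: B-Z =  2 → C
  i=32: W-B = 21 → V
  i=33: G-D =  3 → D
  i=34: E-Y =  6 → G
  i=35: K-F =  5 → F
  i=36: T-P =  4 → E
  i=37: I-G =  2 → C
  shifts repeat with period 7: FECCVDG

FECCVDG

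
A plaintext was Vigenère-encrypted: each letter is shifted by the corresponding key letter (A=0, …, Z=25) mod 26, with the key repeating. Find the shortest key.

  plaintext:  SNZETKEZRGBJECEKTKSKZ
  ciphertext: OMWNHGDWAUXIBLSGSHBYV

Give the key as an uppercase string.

WZXJO

  i= 0: O-S = 22 → W
  i= 1: M-N = 25 → Z
  i= 2: W-Z = 23 → X
  i= 3: N-E =  9 → J
  i= 4: H-T = 14 → O
  i= 5: G-K = 22 → W
  i= 6: D-E = 25 → Z
  i= 7: W-Z = 23 → X
  i= 8: A-R =  9 → J
  i= 9: U-G = 14 → O
  i=10: X-B = 22 → W
  i=11: I-J = 25 → Z
  i=12: B-E = 23 → X
  i=13: L-C =  9 → J
  i=14: S-E = 14 → O
  i=15: G-K = 22 → W
  i=16: S-T = 25 → Z
  i=17: H-K = 23 → X
  i=18: B-S =  9 → J
  i=19: Y-K = 14 → O
  i=20: V-Z = 22 → W
  shifts repeat with period 5: WZXJO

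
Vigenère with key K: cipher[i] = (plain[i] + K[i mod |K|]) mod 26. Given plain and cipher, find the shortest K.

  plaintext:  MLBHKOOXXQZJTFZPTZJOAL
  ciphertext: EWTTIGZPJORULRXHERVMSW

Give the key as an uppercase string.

SLSMY

  i= 0: E-M = 18 → S
  i= 1: W-L = 11 → L
  i= 2: T-B = 18 → S
  i= 3: T-H = 12 → M
  i= 4: I-K = 24 → Y
  i= 5: G-O = 18 → S
  i= 6: Z-O = 11 → L
  i= 7: P-X = 18 → S
  i= 8: J-X = 12 → M
  i= 9: O-Q = 24 → Y
  i=10: R-Z = 18 → S
  i=11: U-J = 11 → L
  i=12: L-T = 18 → S
  i=13: R-F = 12 → M
  i=14: X-Z = 24 → Y
  i=15: H-P = 18 → S
  i=16: E-T = 11 → L
  i=17: R-Z = 18 → S
  i=18: V-J = 12 → M
  i=19: M-O = 24 → Y
  i=20: S-A = 18 → S
  i=21: W-L = 11 → L
  shifts repeat with period 5: SLSMY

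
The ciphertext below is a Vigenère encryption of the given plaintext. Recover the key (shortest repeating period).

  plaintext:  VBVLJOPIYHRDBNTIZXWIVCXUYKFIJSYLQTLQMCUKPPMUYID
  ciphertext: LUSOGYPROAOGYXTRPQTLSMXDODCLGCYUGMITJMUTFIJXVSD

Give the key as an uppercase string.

QTXDXKAJ

  i= 0: L-V = 16 → Q
  i= 1: U-B = 19 → T
  i= 2: S-V = 23 → X
  i= 3: O-L =  3 → D
  i= 4: G-J = 23 → X
  i= 5: Y-O = 10 → K
  i= 6: P-P =  0 → A
  i= 7: R-I =  9 → J
  i= 8: O-Y = 16 → Q
  i= 9: A-H = 19 → T
  i=10: O-R = 23 → X
  i=11: G-D =  3 → D
  i=12: Y-B = 23 → X
  i=13: X-N = 10 → K
  i=14: T-T =  0 → A
  i=15: R-I =  9 → J
  i=16: P-Z = 16 → Q
  i=17: Q-X = 19 → T
  i=18: T-W = 23 → X
  i=19: L-I =  3 → D
  i=20: S-V = 23 → X
  i=21: M-C = 10 → K
  i=22: X-X =  0 → A
  i=23: D-U =  9 → J
  i=24: O-Y = 16 → Q
  i=25: D-K = 19 → T
  i=26: C-F = 23 → X
  i=27: L-I =  3 → D
  i=28: G-J = 23 → X
  i=29: C-S = 10 → K
  i=30: Y-Y =  0 → A
  i=31: U-L =  9 → J
  i=32: G-Q = 16 → Q
  i=33: M-T = 19 → T
  i=34: I-L = 23 → X
  i=35: T-Q =  3 → D
  i=36: J-M = 23 → X
  i=37: M-C = 10 → K
  i=38: U-U =  0 → A
  i=39: T-K =  9 → J
  i=40: F-P = 16 → Q
  i=41: I-P = 19 → T
  i=42: J-M = 23 → X
  i=43: X-U =  3 → D
  i=44: V-Y = 23 → X
  i=45: S-I = 10 → K
  i=46: D-D =  0 → A
  shifts repeat with period 8: QTXDXKAJ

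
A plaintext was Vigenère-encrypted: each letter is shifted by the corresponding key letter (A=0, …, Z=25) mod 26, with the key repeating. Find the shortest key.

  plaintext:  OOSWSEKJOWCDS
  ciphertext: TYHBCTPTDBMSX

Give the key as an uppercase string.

  i= 0: T-O =  5 → F
  i= 1: Y-O = 10 → K
  i= 2: H-S = 15 → P
  i= 3: B-W =  5 → F
  i= 4: C-S = 10 → K
  i= 5: T-E = 15 → P
  i= 6: P-K =  5 → F
  i= 7: T-J = 10 → K
  i= 8: D-O = 15 → P
  i= 9: B-W =  5 → F
  i=10: M-C = 10 → K
  i=11: S-D = 15 → P
  i=12: X-S =  5 → F
  shifts repeat with period 3: FKP

FKP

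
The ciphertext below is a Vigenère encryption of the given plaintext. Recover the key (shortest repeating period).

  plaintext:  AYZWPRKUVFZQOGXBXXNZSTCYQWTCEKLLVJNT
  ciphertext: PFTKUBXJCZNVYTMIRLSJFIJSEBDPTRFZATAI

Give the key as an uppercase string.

  i= 0: P-A = 15 → P
  i= 1: F-Y =  7 → H
  i= 2: T-Z = 20 → U
  i= 3: K-W = 14 → O
  i= 4: U-P =  5 → F
  i= 5: B-R = 10 → K
  i= 6: X-K = 13 → N
  i= 7: J-U = 15 → P
  i= 8: C-V =  7 → H
  i= 9: Z-F = 20 → U
  i=10: N-Z = 14 → O
  i=11: V-Q =  5 → F
  i=12: Y-O = 10 → K
  i=13: T-G = 13 → N
  i=14: M-X = 15 → P
  i=15: I-B =  7 → H
  i=16: R-X = 20 → U
  i=17: L-X = 14 → O
  i=18: S-N =  5 → F
  i=19: J-Z = 10 → K
  i=20: F-S = 13 → N
  i=21: I-T = 15 → P
  i=22: J-C =  7 → H
  i=23: S-Y = 20 → U
  i=24: E-Q = 14 → O
  i=25: B-W =  5 → F
  i=26: D-T = 10 → K
  i=27: P-C = 13 → N
  i=28: T-E = 15 → P
  i=29: R-K =  7 → H
  i=30: F-L = 20 → U
  i=31: Z-L = 14 → O
  i=32: A-V =  5 → F
  i=33: T-J = 10 → K
  i=34: A-N = 13 → N
  i=35: I-T = 15 → P
  shifts repeat with period 7: PHUOFKN

PHUOFKN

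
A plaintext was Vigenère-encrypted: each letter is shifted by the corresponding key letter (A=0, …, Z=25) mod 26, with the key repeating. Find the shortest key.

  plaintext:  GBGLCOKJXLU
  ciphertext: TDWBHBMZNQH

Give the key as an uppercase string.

NCQQF

  i= 0: T-G = 13 → N
  i= 1: D-B =  2 → C
  i= 2: W-G = 16 → Q
  i= 3: B-L = 16 → Q
  i= 4: H-C =  5 → F
  i= 5: B-O = 13 → N
  i= 6: M-K =  2 → C
  i= 7: Z-J = 16 → Q
  i= 8: N-X = 16 → Q
  i= 9: Q-L =  5 → F
  i=10: H-U = 13 → N
  shifts repeat with period 5: NCQQF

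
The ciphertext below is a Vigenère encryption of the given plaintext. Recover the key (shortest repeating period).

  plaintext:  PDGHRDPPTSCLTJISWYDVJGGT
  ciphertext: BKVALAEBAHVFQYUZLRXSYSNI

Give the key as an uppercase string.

MHPTUXP

  i= 0: B-P = 12 → M
  i= 1: K-D =  7 → H
  i= 2: V-G = 15 → P
  i= 3: A-H = 19 → T
  i= 4: L-R = 20 → U
  i= 5: A-D = 23 → X
  i= 6: E-P = 15 → P
  i= 7: B-P = 12 → M
  i= 8: A-T =  7 → H
  i= 9: H-S = 15 → P
  i=10: V-C = 19 → T
  i=11: F-L = 20 → U
  i=12: Q-T = 23 → X
  i=13: Y-J = 15 → P
  i=14: U-I = 12 → M
  i=15: Z-S =  7 → H
  i=16: L-W = 15 → P
  i=17: R-Y = 19 → T
  i=18: X-D = 20 → U
  i=19: S-V = 23 → X
  i=20: Y-J = 15 → P
  i=21: S-G = 12 → M
  i=22: N-G =  7 → H
  i=23: I-T = 15 → P
  shifts repeat with period 7: MHPTUXP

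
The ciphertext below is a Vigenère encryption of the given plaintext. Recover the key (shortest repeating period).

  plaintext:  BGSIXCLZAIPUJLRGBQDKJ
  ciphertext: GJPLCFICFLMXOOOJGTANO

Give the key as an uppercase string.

FDXD

  i= 0: G-B =  5 → F
  i= 1: J-G =  3 → D
  i= 2: P-S = 23 → X
  i= 3: L-I =  3 → D
  i= 4: C-X =  5 → F
  i= 5: F-C =  3 → D
  i= 6: I-L = 23 → X
  i= 7: C-Z =  3 → D
  i= 8: F-A =  5 → F
  i= 9: L-I =  3 → D
  i=10: M-P = 23 → X
  i=11: X-U =  3 → D
  i=12: O-J =  5 → F
  i=13: O-L =  3 → D
  i=14: O-R = 23 → X
  i=15: J-G =  3 → D
  i=16: G-B =  5 → F
  i=17: T-Q =  3 → D
  i=18: A-D = 23 → X
  i=19: N-K =  3 → D
  i=20: O-J =  5 → F
  shifts repeat with period 4: FDXD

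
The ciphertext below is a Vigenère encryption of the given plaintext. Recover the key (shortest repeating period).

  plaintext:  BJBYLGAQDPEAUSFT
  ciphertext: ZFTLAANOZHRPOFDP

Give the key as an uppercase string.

YWSNPUN

  i= 0: Z-B = 24 → Y
  i= 1: F-J = 22 → W
  i= 2: T-B = 18 → S
  i= 3: L-Y = 13 → N
  i= 4: A-L = 15 → P
  i= 5: A-G = 20 → U
  i= 6: N-A = 13 → N
  i= 7: O-Q = 24 → Y
  i= 8: Z-D = 22 → W
  i= 9: H-P = 18 → S
  i=10: R-E = 13 → N
  i=11: P-A = 15 → P
  i=12: O-U = 20 → U
  i=13: F-S = 13 → N
  i=14: D-F = 24 → Y
  i=15: P-T = 22 → W
  shifts repeat with period 7: YWSNPUN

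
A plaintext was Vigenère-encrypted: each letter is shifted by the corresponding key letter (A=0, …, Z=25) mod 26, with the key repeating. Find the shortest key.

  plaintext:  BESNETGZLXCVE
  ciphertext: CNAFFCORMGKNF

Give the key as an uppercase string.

  i= 0: C-B =  1 → B
  i= 1: N-E =  9 → J
  i= 2: A-S =  8 → I
  i= 3: F-N = 18 → S
  i= 4: F-E =  1 → B
  i= 5: C-T =  9 → J
  i= 6: O-G =  8 → I
  i= 7: R-Z = 18 → S
  i= 8: M-L =  1 → B
  i= 9: G-X =  9 → J
  i=10: K-C =  8 → I
  i=11: N-V = 18 → S
  i=12: F-E =  1 → B
  shifts repeat with period 4: BJIS

BJIS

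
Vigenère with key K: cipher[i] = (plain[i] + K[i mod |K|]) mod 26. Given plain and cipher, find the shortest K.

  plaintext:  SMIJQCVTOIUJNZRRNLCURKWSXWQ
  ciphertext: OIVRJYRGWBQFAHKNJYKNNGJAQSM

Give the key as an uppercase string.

  i= 0: O-S = 22 → W
  i= 1: I-M = 22 → W
  i= 2: V-I = 13 → N
  i= 3: R-J =  8 → I
  i= 4: J-Q = 19 → T
  i= 5: Y-C = 22 → W
  i= 6: R-V = 22 → W
  i= 7: G-T = 13 → N
  i= 8: W-O =  8 → I
  i= 9: B-I = 19 → T
  i=10: Q-U = 22 → W
  i=11: F-J = 22 → W
  i=12: A-N = 13 → N
  i=13: H-Z =  8 → I
  i=14: K-R = 19 → T
  i=15: N-R = 22 → W
  i=16: J-N = 22 → W
  i=17: Y-L = 13 → N
  i=18: K-C =  8 → I
  i=19: N-U = 19 → T
  i=20: N-R = 22 → W
  i=21: G-K = 22 → W
  i=22: J-W = 13 → N
  i=23: A-S =  8 → I
  i=24: Q-X = 19 → T
  i=25: S-W = 22 → W
  i=26: M-Q = 22 → W
  shifts repeat with period 5: WWNIT

WWNIT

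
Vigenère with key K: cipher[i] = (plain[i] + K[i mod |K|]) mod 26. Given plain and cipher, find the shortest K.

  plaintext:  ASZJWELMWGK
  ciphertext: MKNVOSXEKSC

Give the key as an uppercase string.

MSO

  i= 0: M-A = 12 → M
  i= 1: K-S = 18 → S
  i= 2: N-Z = 14 → O
  i= 3: V-J = 12 → M
  i= 4: O-W = 18 → S
  i= 5: S-E = 14 → O
  i= 6: X-L = 12 → M
  i= 7: E-M = 18 → S
  i= 8: K-W = 14 → O
  i= 9: S-G = 12 → M
  i=10: C-K = 18 → S
  shifts repeat with period 3: MSO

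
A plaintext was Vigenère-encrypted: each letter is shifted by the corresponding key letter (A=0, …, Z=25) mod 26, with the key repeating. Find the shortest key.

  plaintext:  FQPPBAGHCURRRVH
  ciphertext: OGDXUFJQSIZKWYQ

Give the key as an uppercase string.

JQOITFD

  i= 0: O-F =  9 → J
  i= 1: G-Q = 16 → Q
  i= 2: D-P = 14 → O
  i= 3: X-P =  8 → I
  i= 4: U-B = 19 → T
  i= 5: F-A =  5 → F
  i= 6: J-G =  3 → D
  i= 7: Q-H =  9 → J
  i= 8: S-C = 16 → Q
  i= 9: I-U = 14 → O
  i=10: Z-R =  8 → I
  i=11: K-R = 19 → T
  i=12: W-R =  5 → F
  i=13: Y-V =  3 → D
  i=14: Q-H =  9 → J
  shifts repeat with period 7: JQOITFD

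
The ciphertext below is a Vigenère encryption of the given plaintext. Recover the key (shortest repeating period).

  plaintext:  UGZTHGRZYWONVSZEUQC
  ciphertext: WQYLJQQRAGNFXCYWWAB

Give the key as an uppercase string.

CKZS

  i= 0: W-U =  2 → C
  i= 1: Q-G = 10 → K
  i= 2: Y-Z = 25 → Z
  i= 3: L-T = 18 → S
  i= 4: J-H =  2 → C
  i= 5: Q-G = 10 → K
  i= 6: Q-R = 25 → Z
  i= 7: R-Z = 18 → S
  i= 8: A-Y =  2 → C
  i= 9: G-W = 10 → K
  i=10: N-O = 25 → Z
  i=11: F-N = 18 → S
  i=12: X-V =  2 → C
  i=13: C-S = 10 → K
  i=14: Y-Z = 25 → Z
  i=15: W-E = 18 → S
  i=16: W-U =  2 → C
  i=17: A-Q = 10 → K
  i=18: B-C = 25 → Z
  shifts repeat with period 4: CKZS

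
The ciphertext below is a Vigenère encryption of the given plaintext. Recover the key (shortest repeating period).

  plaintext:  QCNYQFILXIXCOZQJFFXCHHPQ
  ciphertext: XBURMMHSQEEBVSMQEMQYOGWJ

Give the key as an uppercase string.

  i= 0: X-Q =  7 → H
  i= 1: B-C = 25 → Z
  i= 2: U-N =  7 → H
  i= 3: R-Y = 19 → T
  i= 4: M-Q = 22 → W
  i= 5: M-F =  7 → H
  i= 6: H-I = 25 → Z
  i= 7: S-L =  7 → H
  i= 8: Q-X = 19 → T
  i= 9: E-I = 22 → W
  i=10: E-X =  7 → H
  i=11: B-C = 25 → Z
  i=12: V-O =  7 → H
  i=13: S-Z = 19 → T
  i=14: M-Q = 22 → W
  i=15: Q-J =  7 → H
  i=16: E-F = 25 → Z
  i=17: M-F =  7 → H
  i=18: Q-X = 19 → T
  i=19: Y-C = 22 → W
  i=20: O-H =  7 → H
  i=21: G-H = 25 → Z
  i=22: W-P =  7 → H
  i=23: J-Q = 19 → T
  shifts repeat with period 5: HZHTW

HZHTW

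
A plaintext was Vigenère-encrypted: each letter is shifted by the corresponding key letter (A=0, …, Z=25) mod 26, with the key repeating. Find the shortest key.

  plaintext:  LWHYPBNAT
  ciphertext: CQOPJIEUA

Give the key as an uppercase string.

RUH

  i= 0: C-L = 17 → R
  i= 1: Q-W = 20 → U
  i= 2: O-H =  7 → H
  i= 3: P-Y = 17 → R
  i= 4: J-P = 20 → U
  i= 5: I-B =  7 → H
  i= 6: E-N = 17 → R
  i= 7: U-A = 20 → U
  i= 8: A-T =  7 → H
  shifts repeat with period 3: RUH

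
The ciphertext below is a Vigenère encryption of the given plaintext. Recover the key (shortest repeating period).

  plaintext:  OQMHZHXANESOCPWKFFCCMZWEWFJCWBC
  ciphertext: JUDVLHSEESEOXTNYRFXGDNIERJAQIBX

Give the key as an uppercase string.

VEROMA

  i= 0: J-O = 21 → V
  i= 1: U-Q =  4 → E
  i= 2: D-M = 17 → R
  i= 3: V-H = 14 → O
  i= 4: L-Z = 12 → M
  i= 5: H-H =  0 → A
  i= 6: S-X = 21 → V
  i= 7: E-A =  4 → E
  i= 8: E-N = 17 → R
  i= 9: S-E = 14 → O
  i=10: E-S = 12 → M
  i=11: O-O =  0 → A
  i=12: X-C = 21 → V
  i=13: T-P =  4 → E
  i=14: N-W = 17 → R
  i=15: Y-K = 14 → O
  i=16: R-F = 12 → M
  i=17: F-F =  0 → A
  i=18: X-C = 21 → V
  i=19: G-C =  4 → E
  i=20: D-M = 17 → R
  i=21: N-Z = 14 → O
  i=22: I-W = 12 → M
  i=23: E-E =  0 → A
  i=24: R-W = 21 → V
  i=25: J-F =  4 → E
  i=26: A-J = 17 → R
  i=27: Q-C = 14 → O
  i=28: I-W = 12 → M
  i=29: B-B =  0 → A
  i=30: X-C = 21 → V
  shifts repeat with period 6: VEROMA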